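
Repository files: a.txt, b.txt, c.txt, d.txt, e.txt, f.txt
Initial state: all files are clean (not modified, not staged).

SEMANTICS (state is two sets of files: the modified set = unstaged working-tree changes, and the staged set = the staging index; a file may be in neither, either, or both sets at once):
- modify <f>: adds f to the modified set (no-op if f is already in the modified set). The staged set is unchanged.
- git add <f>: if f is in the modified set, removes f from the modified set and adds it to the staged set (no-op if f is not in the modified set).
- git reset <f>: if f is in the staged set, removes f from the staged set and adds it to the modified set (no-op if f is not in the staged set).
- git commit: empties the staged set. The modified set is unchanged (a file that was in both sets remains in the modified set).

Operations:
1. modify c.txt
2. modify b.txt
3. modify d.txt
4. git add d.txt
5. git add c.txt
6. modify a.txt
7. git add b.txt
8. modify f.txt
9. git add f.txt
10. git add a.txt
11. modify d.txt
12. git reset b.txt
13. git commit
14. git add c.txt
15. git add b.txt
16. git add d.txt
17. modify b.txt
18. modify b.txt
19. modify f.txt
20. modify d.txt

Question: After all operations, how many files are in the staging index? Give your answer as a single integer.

After op 1 (modify c.txt): modified={c.txt} staged={none}
After op 2 (modify b.txt): modified={b.txt, c.txt} staged={none}
After op 3 (modify d.txt): modified={b.txt, c.txt, d.txt} staged={none}
After op 4 (git add d.txt): modified={b.txt, c.txt} staged={d.txt}
After op 5 (git add c.txt): modified={b.txt} staged={c.txt, d.txt}
After op 6 (modify a.txt): modified={a.txt, b.txt} staged={c.txt, d.txt}
After op 7 (git add b.txt): modified={a.txt} staged={b.txt, c.txt, d.txt}
After op 8 (modify f.txt): modified={a.txt, f.txt} staged={b.txt, c.txt, d.txt}
After op 9 (git add f.txt): modified={a.txt} staged={b.txt, c.txt, d.txt, f.txt}
After op 10 (git add a.txt): modified={none} staged={a.txt, b.txt, c.txt, d.txt, f.txt}
After op 11 (modify d.txt): modified={d.txt} staged={a.txt, b.txt, c.txt, d.txt, f.txt}
After op 12 (git reset b.txt): modified={b.txt, d.txt} staged={a.txt, c.txt, d.txt, f.txt}
After op 13 (git commit): modified={b.txt, d.txt} staged={none}
After op 14 (git add c.txt): modified={b.txt, d.txt} staged={none}
After op 15 (git add b.txt): modified={d.txt} staged={b.txt}
After op 16 (git add d.txt): modified={none} staged={b.txt, d.txt}
After op 17 (modify b.txt): modified={b.txt} staged={b.txt, d.txt}
After op 18 (modify b.txt): modified={b.txt} staged={b.txt, d.txt}
After op 19 (modify f.txt): modified={b.txt, f.txt} staged={b.txt, d.txt}
After op 20 (modify d.txt): modified={b.txt, d.txt, f.txt} staged={b.txt, d.txt}
Final staged set: {b.txt, d.txt} -> count=2

Answer: 2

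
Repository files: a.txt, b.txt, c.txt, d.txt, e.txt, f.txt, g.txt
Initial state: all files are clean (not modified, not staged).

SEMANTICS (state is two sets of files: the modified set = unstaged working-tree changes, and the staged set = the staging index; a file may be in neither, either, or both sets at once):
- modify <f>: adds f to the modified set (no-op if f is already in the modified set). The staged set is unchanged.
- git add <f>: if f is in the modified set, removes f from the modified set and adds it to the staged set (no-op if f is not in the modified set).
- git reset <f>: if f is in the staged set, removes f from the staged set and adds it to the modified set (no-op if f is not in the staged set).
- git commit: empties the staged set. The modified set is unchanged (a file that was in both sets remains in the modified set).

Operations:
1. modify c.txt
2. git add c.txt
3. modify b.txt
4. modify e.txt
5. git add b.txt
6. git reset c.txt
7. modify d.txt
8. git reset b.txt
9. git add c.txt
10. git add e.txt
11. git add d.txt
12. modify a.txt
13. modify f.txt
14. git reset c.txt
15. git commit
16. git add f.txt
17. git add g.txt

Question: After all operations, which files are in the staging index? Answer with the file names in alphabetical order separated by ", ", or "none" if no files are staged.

After op 1 (modify c.txt): modified={c.txt} staged={none}
After op 2 (git add c.txt): modified={none} staged={c.txt}
After op 3 (modify b.txt): modified={b.txt} staged={c.txt}
After op 4 (modify e.txt): modified={b.txt, e.txt} staged={c.txt}
After op 5 (git add b.txt): modified={e.txt} staged={b.txt, c.txt}
After op 6 (git reset c.txt): modified={c.txt, e.txt} staged={b.txt}
After op 7 (modify d.txt): modified={c.txt, d.txt, e.txt} staged={b.txt}
After op 8 (git reset b.txt): modified={b.txt, c.txt, d.txt, e.txt} staged={none}
After op 9 (git add c.txt): modified={b.txt, d.txt, e.txt} staged={c.txt}
After op 10 (git add e.txt): modified={b.txt, d.txt} staged={c.txt, e.txt}
After op 11 (git add d.txt): modified={b.txt} staged={c.txt, d.txt, e.txt}
After op 12 (modify a.txt): modified={a.txt, b.txt} staged={c.txt, d.txt, e.txt}
After op 13 (modify f.txt): modified={a.txt, b.txt, f.txt} staged={c.txt, d.txt, e.txt}
After op 14 (git reset c.txt): modified={a.txt, b.txt, c.txt, f.txt} staged={d.txt, e.txt}
After op 15 (git commit): modified={a.txt, b.txt, c.txt, f.txt} staged={none}
After op 16 (git add f.txt): modified={a.txt, b.txt, c.txt} staged={f.txt}
After op 17 (git add g.txt): modified={a.txt, b.txt, c.txt} staged={f.txt}

Answer: f.txt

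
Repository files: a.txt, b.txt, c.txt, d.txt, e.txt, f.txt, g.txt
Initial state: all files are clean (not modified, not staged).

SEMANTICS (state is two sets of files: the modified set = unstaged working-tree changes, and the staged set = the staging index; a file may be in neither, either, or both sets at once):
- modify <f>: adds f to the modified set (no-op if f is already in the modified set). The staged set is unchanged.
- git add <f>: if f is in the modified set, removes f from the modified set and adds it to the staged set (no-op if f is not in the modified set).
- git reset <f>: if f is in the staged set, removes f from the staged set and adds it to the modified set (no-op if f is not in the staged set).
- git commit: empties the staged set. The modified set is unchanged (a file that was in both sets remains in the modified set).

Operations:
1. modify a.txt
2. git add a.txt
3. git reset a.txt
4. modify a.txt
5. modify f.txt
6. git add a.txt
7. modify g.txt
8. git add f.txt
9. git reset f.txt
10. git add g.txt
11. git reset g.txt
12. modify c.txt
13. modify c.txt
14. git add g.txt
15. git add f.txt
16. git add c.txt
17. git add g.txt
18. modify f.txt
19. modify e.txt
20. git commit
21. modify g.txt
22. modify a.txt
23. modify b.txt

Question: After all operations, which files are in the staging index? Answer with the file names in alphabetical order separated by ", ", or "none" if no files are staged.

Answer: none

Derivation:
After op 1 (modify a.txt): modified={a.txt} staged={none}
After op 2 (git add a.txt): modified={none} staged={a.txt}
After op 3 (git reset a.txt): modified={a.txt} staged={none}
After op 4 (modify a.txt): modified={a.txt} staged={none}
After op 5 (modify f.txt): modified={a.txt, f.txt} staged={none}
After op 6 (git add a.txt): modified={f.txt} staged={a.txt}
After op 7 (modify g.txt): modified={f.txt, g.txt} staged={a.txt}
After op 8 (git add f.txt): modified={g.txt} staged={a.txt, f.txt}
After op 9 (git reset f.txt): modified={f.txt, g.txt} staged={a.txt}
After op 10 (git add g.txt): modified={f.txt} staged={a.txt, g.txt}
After op 11 (git reset g.txt): modified={f.txt, g.txt} staged={a.txt}
After op 12 (modify c.txt): modified={c.txt, f.txt, g.txt} staged={a.txt}
After op 13 (modify c.txt): modified={c.txt, f.txt, g.txt} staged={a.txt}
After op 14 (git add g.txt): modified={c.txt, f.txt} staged={a.txt, g.txt}
After op 15 (git add f.txt): modified={c.txt} staged={a.txt, f.txt, g.txt}
After op 16 (git add c.txt): modified={none} staged={a.txt, c.txt, f.txt, g.txt}
After op 17 (git add g.txt): modified={none} staged={a.txt, c.txt, f.txt, g.txt}
After op 18 (modify f.txt): modified={f.txt} staged={a.txt, c.txt, f.txt, g.txt}
After op 19 (modify e.txt): modified={e.txt, f.txt} staged={a.txt, c.txt, f.txt, g.txt}
After op 20 (git commit): modified={e.txt, f.txt} staged={none}
After op 21 (modify g.txt): modified={e.txt, f.txt, g.txt} staged={none}
After op 22 (modify a.txt): modified={a.txt, e.txt, f.txt, g.txt} staged={none}
After op 23 (modify b.txt): modified={a.txt, b.txt, e.txt, f.txt, g.txt} staged={none}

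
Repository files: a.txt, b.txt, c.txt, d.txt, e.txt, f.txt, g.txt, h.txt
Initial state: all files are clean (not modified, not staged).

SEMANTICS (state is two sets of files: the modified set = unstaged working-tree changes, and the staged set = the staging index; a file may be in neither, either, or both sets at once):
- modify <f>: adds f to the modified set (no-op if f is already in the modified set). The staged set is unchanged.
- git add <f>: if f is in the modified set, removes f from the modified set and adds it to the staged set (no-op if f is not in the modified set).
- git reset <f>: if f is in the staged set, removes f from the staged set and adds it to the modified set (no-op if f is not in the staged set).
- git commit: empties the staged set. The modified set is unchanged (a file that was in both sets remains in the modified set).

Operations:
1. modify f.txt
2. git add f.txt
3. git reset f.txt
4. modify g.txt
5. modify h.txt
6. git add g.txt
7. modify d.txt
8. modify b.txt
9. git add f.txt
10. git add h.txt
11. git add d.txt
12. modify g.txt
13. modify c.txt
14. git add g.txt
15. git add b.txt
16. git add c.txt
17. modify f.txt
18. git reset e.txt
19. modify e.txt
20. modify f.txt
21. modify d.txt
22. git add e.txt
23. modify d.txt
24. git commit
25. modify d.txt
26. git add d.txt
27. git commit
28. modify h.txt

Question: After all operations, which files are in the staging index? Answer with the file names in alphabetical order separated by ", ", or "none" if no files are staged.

Answer: none

Derivation:
After op 1 (modify f.txt): modified={f.txt} staged={none}
After op 2 (git add f.txt): modified={none} staged={f.txt}
After op 3 (git reset f.txt): modified={f.txt} staged={none}
After op 4 (modify g.txt): modified={f.txt, g.txt} staged={none}
After op 5 (modify h.txt): modified={f.txt, g.txt, h.txt} staged={none}
After op 6 (git add g.txt): modified={f.txt, h.txt} staged={g.txt}
After op 7 (modify d.txt): modified={d.txt, f.txt, h.txt} staged={g.txt}
After op 8 (modify b.txt): modified={b.txt, d.txt, f.txt, h.txt} staged={g.txt}
After op 9 (git add f.txt): modified={b.txt, d.txt, h.txt} staged={f.txt, g.txt}
After op 10 (git add h.txt): modified={b.txt, d.txt} staged={f.txt, g.txt, h.txt}
After op 11 (git add d.txt): modified={b.txt} staged={d.txt, f.txt, g.txt, h.txt}
After op 12 (modify g.txt): modified={b.txt, g.txt} staged={d.txt, f.txt, g.txt, h.txt}
After op 13 (modify c.txt): modified={b.txt, c.txt, g.txt} staged={d.txt, f.txt, g.txt, h.txt}
After op 14 (git add g.txt): modified={b.txt, c.txt} staged={d.txt, f.txt, g.txt, h.txt}
After op 15 (git add b.txt): modified={c.txt} staged={b.txt, d.txt, f.txt, g.txt, h.txt}
After op 16 (git add c.txt): modified={none} staged={b.txt, c.txt, d.txt, f.txt, g.txt, h.txt}
After op 17 (modify f.txt): modified={f.txt} staged={b.txt, c.txt, d.txt, f.txt, g.txt, h.txt}
After op 18 (git reset e.txt): modified={f.txt} staged={b.txt, c.txt, d.txt, f.txt, g.txt, h.txt}
After op 19 (modify e.txt): modified={e.txt, f.txt} staged={b.txt, c.txt, d.txt, f.txt, g.txt, h.txt}
After op 20 (modify f.txt): modified={e.txt, f.txt} staged={b.txt, c.txt, d.txt, f.txt, g.txt, h.txt}
After op 21 (modify d.txt): modified={d.txt, e.txt, f.txt} staged={b.txt, c.txt, d.txt, f.txt, g.txt, h.txt}
After op 22 (git add e.txt): modified={d.txt, f.txt} staged={b.txt, c.txt, d.txt, e.txt, f.txt, g.txt, h.txt}
After op 23 (modify d.txt): modified={d.txt, f.txt} staged={b.txt, c.txt, d.txt, e.txt, f.txt, g.txt, h.txt}
After op 24 (git commit): modified={d.txt, f.txt} staged={none}
After op 25 (modify d.txt): modified={d.txt, f.txt} staged={none}
After op 26 (git add d.txt): modified={f.txt} staged={d.txt}
After op 27 (git commit): modified={f.txt} staged={none}
After op 28 (modify h.txt): modified={f.txt, h.txt} staged={none}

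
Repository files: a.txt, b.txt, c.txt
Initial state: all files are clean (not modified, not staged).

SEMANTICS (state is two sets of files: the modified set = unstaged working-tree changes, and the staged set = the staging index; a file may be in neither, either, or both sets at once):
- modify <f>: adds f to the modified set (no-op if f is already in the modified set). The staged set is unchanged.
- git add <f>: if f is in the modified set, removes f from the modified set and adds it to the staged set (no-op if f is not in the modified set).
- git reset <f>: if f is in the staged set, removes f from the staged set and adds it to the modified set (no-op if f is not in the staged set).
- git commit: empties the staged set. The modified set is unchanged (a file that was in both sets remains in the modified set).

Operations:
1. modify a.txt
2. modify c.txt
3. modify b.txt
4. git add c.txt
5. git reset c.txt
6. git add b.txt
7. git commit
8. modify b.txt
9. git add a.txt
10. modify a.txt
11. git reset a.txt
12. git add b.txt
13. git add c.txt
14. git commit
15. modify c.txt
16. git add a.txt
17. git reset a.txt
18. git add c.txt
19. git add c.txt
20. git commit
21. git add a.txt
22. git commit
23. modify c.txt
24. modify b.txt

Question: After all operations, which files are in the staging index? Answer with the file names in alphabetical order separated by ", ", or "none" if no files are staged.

After op 1 (modify a.txt): modified={a.txt} staged={none}
After op 2 (modify c.txt): modified={a.txt, c.txt} staged={none}
After op 3 (modify b.txt): modified={a.txt, b.txt, c.txt} staged={none}
After op 4 (git add c.txt): modified={a.txt, b.txt} staged={c.txt}
After op 5 (git reset c.txt): modified={a.txt, b.txt, c.txt} staged={none}
After op 6 (git add b.txt): modified={a.txt, c.txt} staged={b.txt}
After op 7 (git commit): modified={a.txt, c.txt} staged={none}
After op 8 (modify b.txt): modified={a.txt, b.txt, c.txt} staged={none}
After op 9 (git add a.txt): modified={b.txt, c.txt} staged={a.txt}
After op 10 (modify a.txt): modified={a.txt, b.txt, c.txt} staged={a.txt}
After op 11 (git reset a.txt): modified={a.txt, b.txt, c.txt} staged={none}
After op 12 (git add b.txt): modified={a.txt, c.txt} staged={b.txt}
After op 13 (git add c.txt): modified={a.txt} staged={b.txt, c.txt}
After op 14 (git commit): modified={a.txt} staged={none}
After op 15 (modify c.txt): modified={a.txt, c.txt} staged={none}
After op 16 (git add a.txt): modified={c.txt} staged={a.txt}
After op 17 (git reset a.txt): modified={a.txt, c.txt} staged={none}
After op 18 (git add c.txt): modified={a.txt} staged={c.txt}
After op 19 (git add c.txt): modified={a.txt} staged={c.txt}
After op 20 (git commit): modified={a.txt} staged={none}
After op 21 (git add a.txt): modified={none} staged={a.txt}
After op 22 (git commit): modified={none} staged={none}
After op 23 (modify c.txt): modified={c.txt} staged={none}
After op 24 (modify b.txt): modified={b.txt, c.txt} staged={none}

Answer: none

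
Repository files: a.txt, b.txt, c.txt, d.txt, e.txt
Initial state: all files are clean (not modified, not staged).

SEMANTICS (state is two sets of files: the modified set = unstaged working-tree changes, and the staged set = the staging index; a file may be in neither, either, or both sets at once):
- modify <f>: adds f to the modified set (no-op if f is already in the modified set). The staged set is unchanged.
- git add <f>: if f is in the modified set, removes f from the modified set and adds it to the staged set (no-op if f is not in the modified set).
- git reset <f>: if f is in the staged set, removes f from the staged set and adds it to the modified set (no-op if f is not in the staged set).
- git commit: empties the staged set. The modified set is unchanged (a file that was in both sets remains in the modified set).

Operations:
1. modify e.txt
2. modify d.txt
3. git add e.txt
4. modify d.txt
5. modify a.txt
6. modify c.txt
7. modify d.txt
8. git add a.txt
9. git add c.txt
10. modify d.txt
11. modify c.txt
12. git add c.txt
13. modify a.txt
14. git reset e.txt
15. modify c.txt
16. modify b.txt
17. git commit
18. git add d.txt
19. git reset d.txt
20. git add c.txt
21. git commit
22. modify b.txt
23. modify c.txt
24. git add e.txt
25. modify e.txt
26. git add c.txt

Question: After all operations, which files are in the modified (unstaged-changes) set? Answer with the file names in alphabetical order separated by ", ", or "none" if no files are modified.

Answer: a.txt, b.txt, d.txt, e.txt

Derivation:
After op 1 (modify e.txt): modified={e.txt} staged={none}
After op 2 (modify d.txt): modified={d.txt, e.txt} staged={none}
After op 3 (git add e.txt): modified={d.txt} staged={e.txt}
After op 4 (modify d.txt): modified={d.txt} staged={e.txt}
After op 5 (modify a.txt): modified={a.txt, d.txt} staged={e.txt}
After op 6 (modify c.txt): modified={a.txt, c.txt, d.txt} staged={e.txt}
After op 7 (modify d.txt): modified={a.txt, c.txt, d.txt} staged={e.txt}
After op 8 (git add a.txt): modified={c.txt, d.txt} staged={a.txt, e.txt}
After op 9 (git add c.txt): modified={d.txt} staged={a.txt, c.txt, e.txt}
After op 10 (modify d.txt): modified={d.txt} staged={a.txt, c.txt, e.txt}
After op 11 (modify c.txt): modified={c.txt, d.txt} staged={a.txt, c.txt, e.txt}
After op 12 (git add c.txt): modified={d.txt} staged={a.txt, c.txt, e.txt}
After op 13 (modify a.txt): modified={a.txt, d.txt} staged={a.txt, c.txt, e.txt}
After op 14 (git reset e.txt): modified={a.txt, d.txt, e.txt} staged={a.txt, c.txt}
After op 15 (modify c.txt): modified={a.txt, c.txt, d.txt, e.txt} staged={a.txt, c.txt}
After op 16 (modify b.txt): modified={a.txt, b.txt, c.txt, d.txt, e.txt} staged={a.txt, c.txt}
After op 17 (git commit): modified={a.txt, b.txt, c.txt, d.txt, e.txt} staged={none}
After op 18 (git add d.txt): modified={a.txt, b.txt, c.txt, e.txt} staged={d.txt}
After op 19 (git reset d.txt): modified={a.txt, b.txt, c.txt, d.txt, e.txt} staged={none}
After op 20 (git add c.txt): modified={a.txt, b.txt, d.txt, e.txt} staged={c.txt}
After op 21 (git commit): modified={a.txt, b.txt, d.txt, e.txt} staged={none}
After op 22 (modify b.txt): modified={a.txt, b.txt, d.txt, e.txt} staged={none}
After op 23 (modify c.txt): modified={a.txt, b.txt, c.txt, d.txt, e.txt} staged={none}
After op 24 (git add e.txt): modified={a.txt, b.txt, c.txt, d.txt} staged={e.txt}
After op 25 (modify e.txt): modified={a.txt, b.txt, c.txt, d.txt, e.txt} staged={e.txt}
After op 26 (git add c.txt): modified={a.txt, b.txt, d.txt, e.txt} staged={c.txt, e.txt}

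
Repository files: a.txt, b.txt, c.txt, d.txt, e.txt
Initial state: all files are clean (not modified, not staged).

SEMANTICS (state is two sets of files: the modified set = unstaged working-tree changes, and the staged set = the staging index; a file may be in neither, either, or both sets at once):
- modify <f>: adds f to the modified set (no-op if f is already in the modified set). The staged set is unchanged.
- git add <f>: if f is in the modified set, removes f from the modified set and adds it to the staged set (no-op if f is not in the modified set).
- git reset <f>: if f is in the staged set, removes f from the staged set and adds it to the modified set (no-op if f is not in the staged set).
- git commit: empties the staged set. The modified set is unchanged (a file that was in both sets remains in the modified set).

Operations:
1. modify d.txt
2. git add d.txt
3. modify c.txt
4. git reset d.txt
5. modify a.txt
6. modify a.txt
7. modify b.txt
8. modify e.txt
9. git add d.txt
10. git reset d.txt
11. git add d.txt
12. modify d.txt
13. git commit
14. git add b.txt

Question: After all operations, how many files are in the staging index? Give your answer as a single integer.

After op 1 (modify d.txt): modified={d.txt} staged={none}
After op 2 (git add d.txt): modified={none} staged={d.txt}
After op 3 (modify c.txt): modified={c.txt} staged={d.txt}
After op 4 (git reset d.txt): modified={c.txt, d.txt} staged={none}
After op 5 (modify a.txt): modified={a.txt, c.txt, d.txt} staged={none}
After op 6 (modify a.txt): modified={a.txt, c.txt, d.txt} staged={none}
After op 7 (modify b.txt): modified={a.txt, b.txt, c.txt, d.txt} staged={none}
After op 8 (modify e.txt): modified={a.txt, b.txt, c.txt, d.txt, e.txt} staged={none}
After op 9 (git add d.txt): modified={a.txt, b.txt, c.txt, e.txt} staged={d.txt}
After op 10 (git reset d.txt): modified={a.txt, b.txt, c.txt, d.txt, e.txt} staged={none}
After op 11 (git add d.txt): modified={a.txt, b.txt, c.txt, e.txt} staged={d.txt}
After op 12 (modify d.txt): modified={a.txt, b.txt, c.txt, d.txt, e.txt} staged={d.txt}
After op 13 (git commit): modified={a.txt, b.txt, c.txt, d.txt, e.txt} staged={none}
After op 14 (git add b.txt): modified={a.txt, c.txt, d.txt, e.txt} staged={b.txt}
Final staged set: {b.txt} -> count=1

Answer: 1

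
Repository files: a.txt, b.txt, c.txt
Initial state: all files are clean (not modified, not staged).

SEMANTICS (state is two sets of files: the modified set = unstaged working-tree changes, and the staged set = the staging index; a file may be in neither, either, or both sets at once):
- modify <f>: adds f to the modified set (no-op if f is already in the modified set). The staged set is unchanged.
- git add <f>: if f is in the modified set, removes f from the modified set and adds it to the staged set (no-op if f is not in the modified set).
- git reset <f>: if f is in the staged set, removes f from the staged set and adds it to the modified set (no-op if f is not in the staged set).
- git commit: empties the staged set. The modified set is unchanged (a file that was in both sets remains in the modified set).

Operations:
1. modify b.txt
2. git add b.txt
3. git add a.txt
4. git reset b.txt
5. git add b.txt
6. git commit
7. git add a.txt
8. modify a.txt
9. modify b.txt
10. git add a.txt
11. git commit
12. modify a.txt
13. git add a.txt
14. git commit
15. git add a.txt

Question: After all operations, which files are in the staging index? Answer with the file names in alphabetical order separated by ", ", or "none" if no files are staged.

Answer: none

Derivation:
After op 1 (modify b.txt): modified={b.txt} staged={none}
After op 2 (git add b.txt): modified={none} staged={b.txt}
After op 3 (git add a.txt): modified={none} staged={b.txt}
After op 4 (git reset b.txt): modified={b.txt} staged={none}
After op 5 (git add b.txt): modified={none} staged={b.txt}
After op 6 (git commit): modified={none} staged={none}
After op 7 (git add a.txt): modified={none} staged={none}
After op 8 (modify a.txt): modified={a.txt} staged={none}
After op 9 (modify b.txt): modified={a.txt, b.txt} staged={none}
After op 10 (git add a.txt): modified={b.txt} staged={a.txt}
After op 11 (git commit): modified={b.txt} staged={none}
After op 12 (modify a.txt): modified={a.txt, b.txt} staged={none}
After op 13 (git add a.txt): modified={b.txt} staged={a.txt}
After op 14 (git commit): modified={b.txt} staged={none}
After op 15 (git add a.txt): modified={b.txt} staged={none}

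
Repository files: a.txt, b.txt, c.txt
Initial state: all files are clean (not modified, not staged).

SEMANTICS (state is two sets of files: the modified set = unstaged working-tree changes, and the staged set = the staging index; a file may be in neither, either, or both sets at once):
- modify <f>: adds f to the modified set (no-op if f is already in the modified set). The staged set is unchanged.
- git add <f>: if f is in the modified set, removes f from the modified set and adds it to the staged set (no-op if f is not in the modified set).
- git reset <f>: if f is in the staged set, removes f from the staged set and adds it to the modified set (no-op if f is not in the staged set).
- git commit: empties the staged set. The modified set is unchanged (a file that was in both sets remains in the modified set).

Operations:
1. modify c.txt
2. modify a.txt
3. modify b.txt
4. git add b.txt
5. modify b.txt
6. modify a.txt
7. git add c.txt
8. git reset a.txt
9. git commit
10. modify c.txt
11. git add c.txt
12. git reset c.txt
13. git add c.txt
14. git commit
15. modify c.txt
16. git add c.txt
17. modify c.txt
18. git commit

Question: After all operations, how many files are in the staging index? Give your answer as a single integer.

After op 1 (modify c.txt): modified={c.txt} staged={none}
After op 2 (modify a.txt): modified={a.txt, c.txt} staged={none}
After op 3 (modify b.txt): modified={a.txt, b.txt, c.txt} staged={none}
After op 4 (git add b.txt): modified={a.txt, c.txt} staged={b.txt}
After op 5 (modify b.txt): modified={a.txt, b.txt, c.txt} staged={b.txt}
After op 6 (modify a.txt): modified={a.txt, b.txt, c.txt} staged={b.txt}
After op 7 (git add c.txt): modified={a.txt, b.txt} staged={b.txt, c.txt}
After op 8 (git reset a.txt): modified={a.txt, b.txt} staged={b.txt, c.txt}
After op 9 (git commit): modified={a.txt, b.txt} staged={none}
After op 10 (modify c.txt): modified={a.txt, b.txt, c.txt} staged={none}
After op 11 (git add c.txt): modified={a.txt, b.txt} staged={c.txt}
After op 12 (git reset c.txt): modified={a.txt, b.txt, c.txt} staged={none}
After op 13 (git add c.txt): modified={a.txt, b.txt} staged={c.txt}
After op 14 (git commit): modified={a.txt, b.txt} staged={none}
After op 15 (modify c.txt): modified={a.txt, b.txt, c.txt} staged={none}
After op 16 (git add c.txt): modified={a.txt, b.txt} staged={c.txt}
After op 17 (modify c.txt): modified={a.txt, b.txt, c.txt} staged={c.txt}
After op 18 (git commit): modified={a.txt, b.txt, c.txt} staged={none}
Final staged set: {none} -> count=0

Answer: 0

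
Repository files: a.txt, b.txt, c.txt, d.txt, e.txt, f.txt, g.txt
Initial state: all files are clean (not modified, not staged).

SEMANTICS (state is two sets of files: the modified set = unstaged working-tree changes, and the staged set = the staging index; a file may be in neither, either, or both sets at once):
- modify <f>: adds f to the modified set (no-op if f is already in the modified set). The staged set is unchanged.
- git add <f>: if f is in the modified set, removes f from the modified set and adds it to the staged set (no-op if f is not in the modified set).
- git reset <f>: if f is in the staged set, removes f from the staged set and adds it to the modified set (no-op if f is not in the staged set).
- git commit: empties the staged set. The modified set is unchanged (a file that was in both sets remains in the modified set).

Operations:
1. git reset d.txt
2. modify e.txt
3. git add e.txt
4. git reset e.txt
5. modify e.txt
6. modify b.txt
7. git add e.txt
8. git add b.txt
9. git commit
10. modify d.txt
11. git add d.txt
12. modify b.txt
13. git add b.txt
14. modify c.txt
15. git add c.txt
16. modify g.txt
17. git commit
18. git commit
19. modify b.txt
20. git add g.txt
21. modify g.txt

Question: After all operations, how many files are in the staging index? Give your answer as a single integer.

Answer: 1

Derivation:
After op 1 (git reset d.txt): modified={none} staged={none}
After op 2 (modify e.txt): modified={e.txt} staged={none}
After op 3 (git add e.txt): modified={none} staged={e.txt}
After op 4 (git reset e.txt): modified={e.txt} staged={none}
After op 5 (modify e.txt): modified={e.txt} staged={none}
After op 6 (modify b.txt): modified={b.txt, e.txt} staged={none}
After op 7 (git add e.txt): modified={b.txt} staged={e.txt}
After op 8 (git add b.txt): modified={none} staged={b.txt, e.txt}
After op 9 (git commit): modified={none} staged={none}
After op 10 (modify d.txt): modified={d.txt} staged={none}
After op 11 (git add d.txt): modified={none} staged={d.txt}
After op 12 (modify b.txt): modified={b.txt} staged={d.txt}
After op 13 (git add b.txt): modified={none} staged={b.txt, d.txt}
After op 14 (modify c.txt): modified={c.txt} staged={b.txt, d.txt}
After op 15 (git add c.txt): modified={none} staged={b.txt, c.txt, d.txt}
After op 16 (modify g.txt): modified={g.txt} staged={b.txt, c.txt, d.txt}
After op 17 (git commit): modified={g.txt} staged={none}
After op 18 (git commit): modified={g.txt} staged={none}
After op 19 (modify b.txt): modified={b.txt, g.txt} staged={none}
After op 20 (git add g.txt): modified={b.txt} staged={g.txt}
After op 21 (modify g.txt): modified={b.txt, g.txt} staged={g.txt}
Final staged set: {g.txt} -> count=1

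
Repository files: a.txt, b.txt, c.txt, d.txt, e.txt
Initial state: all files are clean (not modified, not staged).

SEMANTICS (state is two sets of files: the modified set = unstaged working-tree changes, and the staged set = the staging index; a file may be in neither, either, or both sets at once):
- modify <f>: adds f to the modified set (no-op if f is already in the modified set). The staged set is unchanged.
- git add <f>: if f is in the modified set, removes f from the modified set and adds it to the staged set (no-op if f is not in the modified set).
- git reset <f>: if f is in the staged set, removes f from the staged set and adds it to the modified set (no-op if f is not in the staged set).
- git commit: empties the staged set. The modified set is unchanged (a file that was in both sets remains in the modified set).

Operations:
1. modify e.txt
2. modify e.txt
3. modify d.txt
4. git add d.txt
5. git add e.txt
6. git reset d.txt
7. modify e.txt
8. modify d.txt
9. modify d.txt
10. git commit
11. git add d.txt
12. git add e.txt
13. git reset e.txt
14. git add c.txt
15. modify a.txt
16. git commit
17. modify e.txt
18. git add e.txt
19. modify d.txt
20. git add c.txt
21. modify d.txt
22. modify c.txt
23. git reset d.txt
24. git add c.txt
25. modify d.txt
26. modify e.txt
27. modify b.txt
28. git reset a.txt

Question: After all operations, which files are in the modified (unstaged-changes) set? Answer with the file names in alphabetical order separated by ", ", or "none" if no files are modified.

After op 1 (modify e.txt): modified={e.txt} staged={none}
After op 2 (modify e.txt): modified={e.txt} staged={none}
After op 3 (modify d.txt): modified={d.txt, e.txt} staged={none}
After op 4 (git add d.txt): modified={e.txt} staged={d.txt}
After op 5 (git add e.txt): modified={none} staged={d.txt, e.txt}
After op 6 (git reset d.txt): modified={d.txt} staged={e.txt}
After op 7 (modify e.txt): modified={d.txt, e.txt} staged={e.txt}
After op 8 (modify d.txt): modified={d.txt, e.txt} staged={e.txt}
After op 9 (modify d.txt): modified={d.txt, e.txt} staged={e.txt}
After op 10 (git commit): modified={d.txt, e.txt} staged={none}
After op 11 (git add d.txt): modified={e.txt} staged={d.txt}
After op 12 (git add e.txt): modified={none} staged={d.txt, e.txt}
After op 13 (git reset e.txt): modified={e.txt} staged={d.txt}
After op 14 (git add c.txt): modified={e.txt} staged={d.txt}
After op 15 (modify a.txt): modified={a.txt, e.txt} staged={d.txt}
After op 16 (git commit): modified={a.txt, e.txt} staged={none}
After op 17 (modify e.txt): modified={a.txt, e.txt} staged={none}
After op 18 (git add e.txt): modified={a.txt} staged={e.txt}
After op 19 (modify d.txt): modified={a.txt, d.txt} staged={e.txt}
After op 20 (git add c.txt): modified={a.txt, d.txt} staged={e.txt}
After op 21 (modify d.txt): modified={a.txt, d.txt} staged={e.txt}
After op 22 (modify c.txt): modified={a.txt, c.txt, d.txt} staged={e.txt}
After op 23 (git reset d.txt): modified={a.txt, c.txt, d.txt} staged={e.txt}
After op 24 (git add c.txt): modified={a.txt, d.txt} staged={c.txt, e.txt}
After op 25 (modify d.txt): modified={a.txt, d.txt} staged={c.txt, e.txt}
After op 26 (modify e.txt): modified={a.txt, d.txt, e.txt} staged={c.txt, e.txt}
After op 27 (modify b.txt): modified={a.txt, b.txt, d.txt, e.txt} staged={c.txt, e.txt}
After op 28 (git reset a.txt): modified={a.txt, b.txt, d.txt, e.txt} staged={c.txt, e.txt}

Answer: a.txt, b.txt, d.txt, e.txt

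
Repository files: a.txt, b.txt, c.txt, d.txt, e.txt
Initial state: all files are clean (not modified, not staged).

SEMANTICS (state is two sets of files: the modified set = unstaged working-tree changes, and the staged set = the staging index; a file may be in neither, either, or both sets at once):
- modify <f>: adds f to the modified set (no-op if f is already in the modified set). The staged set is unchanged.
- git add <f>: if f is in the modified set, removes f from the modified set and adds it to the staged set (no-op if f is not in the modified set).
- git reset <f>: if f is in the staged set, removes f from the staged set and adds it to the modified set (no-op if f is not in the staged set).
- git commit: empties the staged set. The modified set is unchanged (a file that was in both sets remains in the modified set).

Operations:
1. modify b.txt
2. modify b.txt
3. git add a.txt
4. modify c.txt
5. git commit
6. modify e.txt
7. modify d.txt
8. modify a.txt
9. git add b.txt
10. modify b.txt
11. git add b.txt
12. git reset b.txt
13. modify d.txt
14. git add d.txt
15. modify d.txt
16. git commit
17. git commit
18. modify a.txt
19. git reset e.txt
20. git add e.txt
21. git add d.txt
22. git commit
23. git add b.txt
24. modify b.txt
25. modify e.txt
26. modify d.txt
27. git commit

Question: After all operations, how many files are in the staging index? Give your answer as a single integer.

Answer: 0

Derivation:
After op 1 (modify b.txt): modified={b.txt} staged={none}
After op 2 (modify b.txt): modified={b.txt} staged={none}
After op 3 (git add a.txt): modified={b.txt} staged={none}
After op 4 (modify c.txt): modified={b.txt, c.txt} staged={none}
After op 5 (git commit): modified={b.txt, c.txt} staged={none}
After op 6 (modify e.txt): modified={b.txt, c.txt, e.txt} staged={none}
After op 7 (modify d.txt): modified={b.txt, c.txt, d.txt, e.txt} staged={none}
After op 8 (modify a.txt): modified={a.txt, b.txt, c.txt, d.txt, e.txt} staged={none}
After op 9 (git add b.txt): modified={a.txt, c.txt, d.txt, e.txt} staged={b.txt}
After op 10 (modify b.txt): modified={a.txt, b.txt, c.txt, d.txt, e.txt} staged={b.txt}
After op 11 (git add b.txt): modified={a.txt, c.txt, d.txt, e.txt} staged={b.txt}
After op 12 (git reset b.txt): modified={a.txt, b.txt, c.txt, d.txt, e.txt} staged={none}
After op 13 (modify d.txt): modified={a.txt, b.txt, c.txt, d.txt, e.txt} staged={none}
After op 14 (git add d.txt): modified={a.txt, b.txt, c.txt, e.txt} staged={d.txt}
After op 15 (modify d.txt): modified={a.txt, b.txt, c.txt, d.txt, e.txt} staged={d.txt}
After op 16 (git commit): modified={a.txt, b.txt, c.txt, d.txt, e.txt} staged={none}
After op 17 (git commit): modified={a.txt, b.txt, c.txt, d.txt, e.txt} staged={none}
After op 18 (modify a.txt): modified={a.txt, b.txt, c.txt, d.txt, e.txt} staged={none}
After op 19 (git reset e.txt): modified={a.txt, b.txt, c.txt, d.txt, e.txt} staged={none}
After op 20 (git add e.txt): modified={a.txt, b.txt, c.txt, d.txt} staged={e.txt}
After op 21 (git add d.txt): modified={a.txt, b.txt, c.txt} staged={d.txt, e.txt}
After op 22 (git commit): modified={a.txt, b.txt, c.txt} staged={none}
After op 23 (git add b.txt): modified={a.txt, c.txt} staged={b.txt}
After op 24 (modify b.txt): modified={a.txt, b.txt, c.txt} staged={b.txt}
After op 25 (modify e.txt): modified={a.txt, b.txt, c.txt, e.txt} staged={b.txt}
After op 26 (modify d.txt): modified={a.txt, b.txt, c.txt, d.txt, e.txt} staged={b.txt}
After op 27 (git commit): modified={a.txt, b.txt, c.txt, d.txt, e.txt} staged={none}
Final staged set: {none} -> count=0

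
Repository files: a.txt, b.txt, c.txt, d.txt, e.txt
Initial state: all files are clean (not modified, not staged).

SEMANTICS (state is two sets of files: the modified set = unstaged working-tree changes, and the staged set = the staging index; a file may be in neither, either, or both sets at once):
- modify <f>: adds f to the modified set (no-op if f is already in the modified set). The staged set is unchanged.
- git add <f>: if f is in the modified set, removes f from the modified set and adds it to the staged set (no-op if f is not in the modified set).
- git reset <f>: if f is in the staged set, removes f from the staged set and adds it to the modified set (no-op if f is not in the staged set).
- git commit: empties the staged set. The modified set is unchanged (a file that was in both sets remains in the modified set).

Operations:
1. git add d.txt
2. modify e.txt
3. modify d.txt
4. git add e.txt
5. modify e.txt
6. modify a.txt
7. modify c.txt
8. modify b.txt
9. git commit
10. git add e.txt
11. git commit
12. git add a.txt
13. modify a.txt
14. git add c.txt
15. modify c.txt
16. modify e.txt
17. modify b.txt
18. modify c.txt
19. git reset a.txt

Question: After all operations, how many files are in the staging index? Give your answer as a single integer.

After op 1 (git add d.txt): modified={none} staged={none}
After op 2 (modify e.txt): modified={e.txt} staged={none}
After op 3 (modify d.txt): modified={d.txt, e.txt} staged={none}
After op 4 (git add e.txt): modified={d.txt} staged={e.txt}
After op 5 (modify e.txt): modified={d.txt, e.txt} staged={e.txt}
After op 6 (modify a.txt): modified={a.txt, d.txt, e.txt} staged={e.txt}
After op 7 (modify c.txt): modified={a.txt, c.txt, d.txt, e.txt} staged={e.txt}
After op 8 (modify b.txt): modified={a.txt, b.txt, c.txt, d.txt, e.txt} staged={e.txt}
After op 9 (git commit): modified={a.txt, b.txt, c.txt, d.txt, e.txt} staged={none}
After op 10 (git add e.txt): modified={a.txt, b.txt, c.txt, d.txt} staged={e.txt}
After op 11 (git commit): modified={a.txt, b.txt, c.txt, d.txt} staged={none}
After op 12 (git add a.txt): modified={b.txt, c.txt, d.txt} staged={a.txt}
After op 13 (modify a.txt): modified={a.txt, b.txt, c.txt, d.txt} staged={a.txt}
After op 14 (git add c.txt): modified={a.txt, b.txt, d.txt} staged={a.txt, c.txt}
After op 15 (modify c.txt): modified={a.txt, b.txt, c.txt, d.txt} staged={a.txt, c.txt}
After op 16 (modify e.txt): modified={a.txt, b.txt, c.txt, d.txt, e.txt} staged={a.txt, c.txt}
After op 17 (modify b.txt): modified={a.txt, b.txt, c.txt, d.txt, e.txt} staged={a.txt, c.txt}
After op 18 (modify c.txt): modified={a.txt, b.txt, c.txt, d.txt, e.txt} staged={a.txt, c.txt}
After op 19 (git reset a.txt): modified={a.txt, b.txt, c.txt, d.txt, e.txt} staged={c.txt}
Final staged set: {c.txt} -> count=1

Answer: 1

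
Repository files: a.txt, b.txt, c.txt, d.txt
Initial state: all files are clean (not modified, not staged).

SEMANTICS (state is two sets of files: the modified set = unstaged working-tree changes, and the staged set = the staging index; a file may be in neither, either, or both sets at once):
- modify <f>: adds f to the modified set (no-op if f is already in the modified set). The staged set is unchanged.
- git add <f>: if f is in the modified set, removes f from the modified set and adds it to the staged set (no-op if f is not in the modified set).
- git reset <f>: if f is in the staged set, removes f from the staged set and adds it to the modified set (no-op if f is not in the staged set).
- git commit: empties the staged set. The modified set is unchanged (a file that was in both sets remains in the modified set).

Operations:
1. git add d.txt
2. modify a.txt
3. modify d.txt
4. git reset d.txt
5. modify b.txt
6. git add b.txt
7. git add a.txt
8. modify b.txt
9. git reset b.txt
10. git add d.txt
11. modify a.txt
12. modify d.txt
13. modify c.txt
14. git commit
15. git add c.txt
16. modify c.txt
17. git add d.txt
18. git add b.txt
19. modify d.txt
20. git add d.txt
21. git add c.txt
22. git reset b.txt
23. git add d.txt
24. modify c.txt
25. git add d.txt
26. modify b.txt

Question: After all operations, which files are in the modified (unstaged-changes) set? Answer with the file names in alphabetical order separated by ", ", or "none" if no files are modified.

Answer: a.txt, b.txt, c.txt

Derivation:
After op 1 (git add d.txt): modified={none} staged={none}
After op 2 (modify a.txt): modified={a.txt} staged={none}
After op 3 (modify d.txt): modified={a.txt, d.txt} staged={none}
After op 4 (git reset d.txt): modified={a.txt, d.txt} staged={none}
After op 5 (modify b.txt): modified={a.txt, b.txt, d.txt} staged={none}
After op 6 (git add b.txt): modified={a.txt, d.txt} staged={b.txt}
After op 7 (git add a.txt): modified={d.txt} staged={a.txt, b.txt}
After op 8 (modify b.txt): modified={b.txt, d.txt} staged={a.txt, b.txt}
After op 9 (git reset b.txt): modified={b.txt, d.txt} staged={a.txt}
After op 10 (git add d.txt): modified={b.txt} staged={a.txt, d.txt}
After op 11 (modify a.txt): modified={a.txt, b.txt} staged={a.txt, d.txt}
After op 12 (modify d.txt): modified={a.txt, b.txt, d.txt} staged={a.txt, d.txt}
After op 13 (modify c.txt): modified={a.txt, b.txt, c.txt, d.txt} staged={a.txt, d.txt}
After op 14 (git commit): modified={a.txt, b.txt, c.txt, d.txt} staged={none}
After op 15 (git add c.txt): modified={a.txt, b.txt, d.txt} staged={c.txt}
After op 16 (modify c.txt): modified={a.txt, b.txt, c.txt, d.txt} staged={c.txt}
After op 17 (git add d.txt): modified={a.txt, b.txt, c.txt} staged={c.txt, d.txt}
After op 18 (git add b.txt): modified={a.txt, c.txt} staged={b.txt, c.txt, d.txt}
After op 19 (modify d.txt): modified={a.txt, c.txt, d.txt} staged={b.txt, c.txt, d.txt}
After op 20 (git add d.txt): modified={a.txt, c.txt} staged={b.txt, c.txt, d.txt}
After op 21 (git add c.txt): modified={a.txt} staged={b.txt, c.txt, d.txt}
After op 22 (git reset b.txt): modified={a.txt, b.txt} staged={c.txt, d.txt}
After op 23 (git add d.txt): modified={a.txt, b.txt} staged={c.txt, d.txt}
After op 24 (modify c.txt): modified={a.txt, b.txt, c.txt} staged={c.txt, d.txt}
After op 25 (git add d.txt): modified={a.txt, b.txt, c.txt} staged={c.txt, d.txt}
After op 26 (modify b.txt): modified={a.txt, b.txt, c.txt} staged={c.txt, d.txt}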